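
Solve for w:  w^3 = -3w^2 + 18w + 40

w = -5 or w = -2 or w = 4

Rearrange: w^3 + 3w^2 - 18w - 40 = 0.
Possible rational roots are divisors of -40. Testing w = -5 gives 0, so (w + 5) is a factor.
Divide: w^3 + 3w^2 - 18w - 40 = (w + 5)(w^2 - 2w - 8).
Factor the quadratic: w = 4 or w = -2.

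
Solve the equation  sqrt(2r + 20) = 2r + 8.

r = -2

Square both sides: 2r + 20 = (2r + 8)^2.
Expand and rearrange: 4r^2 + 30r + 44 = 0.
Solving gives r = -2 or r = -5.5.
Check each candidate in the original equation:
  r = -2: sqrt(16) = 4, while 2r + 8 = 4 — valid.
  r = -5.5: sqrt(9) = 3, while 2r + 8 = -3 — extraneous.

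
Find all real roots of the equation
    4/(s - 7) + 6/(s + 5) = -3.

s = -7.2071 or s = 5.8738

Multiply both sides by (s - 7)(s + 5):
4(s + 5) + 6(s - 7) = -3(s - 7)(s + 5).
Expand and collect terms: -3s² - 4s + 127 = 0.
By the quadratic formula, s = (4 ± √1540) / -6, so s ≈ -7.2071 or s ≈ 5.8738.
Neither value makes a denominator zero (s ≠ 7, s ≠ -5), so both are valid.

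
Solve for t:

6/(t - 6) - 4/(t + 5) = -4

Multiply both sides by (t - 6)(t + 5):
6(t + 5) - 4(t - 6) = -4(t - 6)(t + 5).
Expand and collect terms: -4t^2 + 2t + 66 = 0.
By the quadratic formula, t = (-2 +/- sqrt(1060)) / -8, so t ~= -3.8197 or t ~= 4.3197.
Neither value makes a denominator zero (t != 6, t != -5), so both are valid.

t = -3.8197 or t = 4.3197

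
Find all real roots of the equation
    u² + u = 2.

u = -2 or u = 1

Bring every term to one side: u² + u - 2 = 0.
Factor: (u + 2)(u - 1) = 0.
So u = -2 or u = 1.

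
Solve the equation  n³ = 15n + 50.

Rearrange: n³ - 15n - 50 = 0.
Possible rational roots are divisors of -50. Testing n = 5 gives 0, so (n - 5) is a factor.
Divide: n³ - 15n - 50 = (n - 5)(n² + 5n + 10).
The quadratic n² + 5n + 10 has discriminant -15 < 0, so no further real roots.

n = 5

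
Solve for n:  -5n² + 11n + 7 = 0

Discriminant: (11)² − 4·(-5)·7 = 261.
Quadratic formula: n = (-11 ± √261) / (-10).
So n = 11/10 - 3·√(29)/10 ≈ -0.5155 or n = 11/10 + 3·√(29)/10 ≈ 2.7155.

n = -0.5155 or n = 2.7155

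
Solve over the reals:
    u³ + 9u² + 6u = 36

Rearrange: u³ + 9u² + 6u - 36 = 0.
Possible rational roots are divisors of -36. Testing u = -3 gives 0, so (u + 3) is a factor.
Divide: u³ + 9u² + 6u - 36 = (u + 3)(u² + 6u - 12).
Apply the quadratic formula to u² + 6u - 12 = 0: u = (-6 ± √84)/2, i.e. u ≈ 1.5826 or u ≈ -7.5826.

u = -7.5826 or u = -3 or u = 1.5826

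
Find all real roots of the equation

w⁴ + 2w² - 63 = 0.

Let u = w². The equation becomes u² + 2u - 63 = 0.
Factor: (u - 7)(u + 9) = 0, so u = 7 or u = -9.
w² = 7 gives w = ±√(7) ≈ ±2.6458.
w² = -9 < 0 has no real solution.

w = -2.6458 or w = 2.6458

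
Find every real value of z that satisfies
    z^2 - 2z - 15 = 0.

z = -3 or z = 5

Factor: (z - 5)(z + 3) = 0.
So z = 5 or z = -3.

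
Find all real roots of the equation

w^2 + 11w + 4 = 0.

Discriminant: (11)^2 - 4*1*4 = 105.
Quadratic formula: w = (-11 +/- sqrt(105)) / 2.
So w = -11/2 + sqrt(105)/2 ~= -0.3765 or w = -11/2 - sqrt(105)/2 ~= -10.6235.

w = -10.6235 or w = -0.3765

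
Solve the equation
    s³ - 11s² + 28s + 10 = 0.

Possible rational roots are divisors of 10. Testing s = 5 gives 0, so (s - 5) is a factor.
Divide: s³ - 11s² + 28s + 10 = (s - 5)(s² - 6s - 2).
Apply the quadratic formula to s² - 6s - 2 = 0: s = (6 ± √44)/2, i.e. s ≈ 6.3166 or s ≈ -0.3166.

s = -0.3166 or s = 5 or s = 6.3166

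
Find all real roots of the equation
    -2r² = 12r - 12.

Rearrange to standard form: -2r² - 12r + 12 = 0.
Discriminant: (-12)² − 4·(-2)·12 = 240.
Quadratic formula: r = (12 ± √240) / (-4).
So r = -√(15) - 3 ≈ -6.873 or r = -3 + √(15) ≈ 0.873.

r = -6.873 or r = 0.873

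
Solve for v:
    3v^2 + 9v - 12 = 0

Factor: 3(v + 4)(v - 1) = 0.
So v = -4 or v = 1.

v = -4 or v = 1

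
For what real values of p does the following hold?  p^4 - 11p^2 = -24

Let u = p^2. The equation becomes u^2 - 11u + 24 = 0.
Factor: (u - 8)(u - 3) = 0, so u = 8 or u = 3.
p^2 = 8 gives p = +/-2*sqrt(2) ~= +/-2.8284.
p^2 = 3 gives p = +/-sqrt(3) ~= +/-1.7321.

p = -2.8284 or p = -1.7321 or p = 1.7321 or p = 2.8284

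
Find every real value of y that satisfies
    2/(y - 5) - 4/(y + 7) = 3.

y = -8.2696 or y = 5.6029

Multiply both sides by (y - 5)(y + 7):
2(y + 7) - 4(y - 5) = 3(y - 5)(y + 7).
Expand and collect terms: 3y^2 + 8y - 139 = 0.
By the quadratic formula, y = (-8 +/- sqrt(1732)) / 6, so y ~= 5.6029 or y ~= -8.2696.
Neither value makes a denominator zero (y != 5, y != -7), so both are valid.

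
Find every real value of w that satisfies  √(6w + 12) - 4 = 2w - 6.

w = 4

Isolate the radical: √(6w + 12) = 2w - 2.
Square both sides: 6w + 12 = (2w - 2)².
Expand and rearrange: 4w² - 14w - 8 = 0.
Solving gives w = 4 or w = -0.5.
Check each candidate in the original equation:
  w = 4: √(36) = 6, while 2w - 2 = 6 — valid.
  w = -0.5: √(9) = 3, while 2w - 2 = -3 — extraneous.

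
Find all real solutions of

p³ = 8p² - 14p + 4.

p = 0.3542 or p = 2 or p = 5.6458

Rearrange: p³ - 8p² + 14p - 4 = 0.
Possible rational roots are divisors of -4. Testing p = 2 gives 0, so (p - 2) is a factor.
Divide: p³ - 8p² + 14p - 4 = (p - 2)(p² - 6p + 2).
Apply the quadratic formula to p² - 6p + 2 = 0: p = (6 ± √28)/2, i.e. p ≈ 5.6458 or p ≈ 0.3542.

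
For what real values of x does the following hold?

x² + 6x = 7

x = -7 or x = 1

Bring every term to one side: x² + 6x - 7 = 0.
Factor: (x - 1)(x + 7) = 0.
So x = 1 or x = -7.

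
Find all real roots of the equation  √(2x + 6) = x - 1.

x = 5

Square both sides: 2x + 6 = (x - 1)².
Expand and rearrange: x² - 4x - 5 = 0.
Solving gives x = 5 or x = -1.
Check each candidate in the original equation:
  x = 5: √(16) = 4, while x - 1 = 4 — valid.
  x = -1: √(4) = 2, while x - 1 = -2 — extraneous.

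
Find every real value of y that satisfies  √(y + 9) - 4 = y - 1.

Isolate the radical: √(y + 9) = y + 3.
Square both sides: y + 9 = (y + 3)².
Expand and rearrange: y² + 5y = 0.
Solving gives y = 0 or y = -5.
Check each candidate in the original equation:
  y = 0: √(9) = 3, while y + 3 = 3 — valid.
  y = -5: √(4) = 2, while y + 3 = -2 — extraneous.

y = 0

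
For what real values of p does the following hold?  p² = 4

Bring every term to one side: p² - 4 = 0.
Factor: (p - 2)(p + 2) = 0.
So p = 2 or p = -2.

p = -2 or p = 2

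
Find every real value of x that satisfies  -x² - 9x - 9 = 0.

x = -7.8541 or x = -1.1459

Discriminant: (-9)² − 4·(-1)·(-9) = 45.
Quadratic formula: x = (9 ± √45) / (-2).
So x = -9/2 - 3·√(5)/2 ≈ -7.8541 or x = -9/2 + 3·√(5)/2 ≈ -1.1459.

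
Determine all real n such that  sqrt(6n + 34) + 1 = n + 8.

Isolate the radical: sqrt(6n + 34) = n + 7.
Square both sides: 6n + 34 = (n + 7)^2.
Expand and rearrange: n^2 + 8n + 15 = 0.
Solving gives n = -3 or n = -5.
Check each candidate in the original equation:
  n = -3: sqrt(16) = 4, while n + 7 = 4 — valid.
  n = -5: sqrt(4) = 2, while n + 7 = 2 — valid.

n = -5 or n = -3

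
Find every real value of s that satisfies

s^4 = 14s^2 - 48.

s = -2.8284 or s = -2.4495 or s = 2.4495 or s = 2.8284

Let u = s^2. The equation becomes u^2 - 14u + 48 = 0.
Factor: (u - 6)(u - 8) = 0, so u = 6 or u = 8.
s^2 = 6 gives s = +/-sqrt(6) ~= +/-2.4495.
s^2 = 8 gives s = +/-2*sqrt(2) ~= +/-2.8284.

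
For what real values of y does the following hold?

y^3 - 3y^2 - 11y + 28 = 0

Possible rational roots are divisors of 28. Testing y = 4 gives 0, so (y - 4) is a factor.
Divide: y^3 - 3y^2 - 11y + 28 = (y - 4)(y^2 + y - 7).
Apply the quadratic formula to y^2 + y - 7 = 0: y = (-1 +/- sqrt(29))/2, i.e. y ~= 2.1926 or y ~= -3.1926.

y = -3.1926 or y = 2.1926 or y = 4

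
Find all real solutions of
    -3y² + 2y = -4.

Rearrange to standard form: -3y² + 2y + 4 = 0.
Discriminant: (2)² − 4·(-3)·4 = 52.
Quadratic formula: y = (-2 ± √52) / (-6).
So y = 1/3 - √(13)/3 ≈ -0.8685 or y = 1/3 + √(13)/3 ≈ 1.5352.

y = -0.8685 or y = 1.5352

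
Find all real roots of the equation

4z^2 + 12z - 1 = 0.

Discriminant: (12)^2 - 4*4*(-1) = 160.
Quadratic formula: z = (-12 +/- sqrt(160)) / 8.
So z = -3/2 + sqrt(10)/2 ~= 0.0811 or z = -sqrt(10)/2 - 3/2 ~= -3.0811.

z = -3.0811 or z = 0.0811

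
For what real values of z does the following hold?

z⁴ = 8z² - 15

z = -2.2361 or z = -1.7321 or z = 1.7321 or z = 2.2361

Let u = z². The equation becomes u² - 8u + 15 = 0.
Factor: (u - 5)(u - 3) = 0, so u = 5 or u = 3.
z² = 5 gives z = ±√(5) ≈ ±2.2361.
z² = 3 gives z = ±√(3) ≈ ±1.7321.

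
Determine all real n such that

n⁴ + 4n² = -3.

Let u = n². The equation becomes u² + 4u + 3 = 0.
Factor: (u + 3)(u + 1) = 0, so u = -3 or u = -1.
n² = -3 < 0 has no real solution.
n² = -1 < 0 has no real solution.

No real solutions.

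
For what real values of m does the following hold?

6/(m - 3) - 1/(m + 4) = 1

m = -4.5574 or m = 8.5574

Multiply both sides by (m - 3)(m + 4):
6(m + 4) - (m - 3) = (m - 3)(m + 4).
Expand and collect terms: m² - 4m - 39 = 0.
By the quadratic formula, m = (4 ± √172) / 2, so m ≈ 8.5574 or m ≈ -4.5574.
Neither value makes a denominator zero (m ≠ 3, m ≠ -4), so both are valid.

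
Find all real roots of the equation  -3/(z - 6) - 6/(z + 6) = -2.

Multiply both sides by (z - 6)(z + 6):
-3(z + 6) - 6(z - 6) = -2(z - 6)(z + 6).
Expand and collect terms: -2z² + 9z + 54 = 0.
By the quadratic formula, z = (-9 ± √513) / -4, so z ≈ -3.4124 or z ≈ 7.9124.
Neither value makes a denominator zero (z ≠ 6, z ≠ -6), so both are valid.

z = -3.4124 or z = 7.9124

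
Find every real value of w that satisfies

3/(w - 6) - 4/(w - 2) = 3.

w = 0.8847 or w = 6.782

Multiply both sides by (w - 6)(w - 2):
3(w - 2) - 4(w - 6) = 3(w - 6)(w - 2).
Expand and collect terms: 3w^2 - 23w + 18 = 0.
By the quadratic formula, w = (23 +/- sqrt(313)) / 6, so w ~= 6.782 or w ~= 0.8847.
Neither value makes a denominator zero (w != 6, w != 2), so both are valid.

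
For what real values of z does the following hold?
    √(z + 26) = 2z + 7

z = -1

Square both sides: z + 26 = (2z + 7)².
Expand and rearrange: 4z² + 27z + 23 = 0.
Solving gives z = -1 or z = -5.75.
Check each candidate in the original equation:
  z = -1: √(25) = 5, while 2z + 7 = 5 — valid.
  z = -5.75: √(20.25) = 4.5, while 2z + 7 = -4.5 — extraneous.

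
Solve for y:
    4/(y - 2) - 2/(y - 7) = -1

Multiply both sides by (y - 2)(y - 7):
4(y - 7) - 2(y - 2) = -(y - 2)(y - 7).
Expand and collect terms: -y² + 7y + 10 = 0.
By the quadratic formula, y = (-7 ± √89) / -2, so y ≈ -1.217 or y ≈ 8.217.
Neither value makes a denominator zero (y ≠ 2, y ≠ 7), so both are valid.

y = -1.217 or y = 8.217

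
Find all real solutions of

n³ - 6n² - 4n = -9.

Rearrange: n³ - 6n² - 4n + 9 = 0.
Possible rational roots are divisors of 9. Testing n = 1 gives 0, so (n - 1) is a factor.
Divide: n³ - 6n² - 4n + 9 = (n - 1)(n² - 5n - 9).
Apply the quadratic formula to n² - 5n - 9 = 0: n = (5 ± √61)/2, i.e. n ≈ 6.4051 or n ≈ -1.4051.

n = -1.4051 or n = 1 or n = 6.4051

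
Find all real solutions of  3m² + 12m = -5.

m = -3.5275 or m = -0.4725

Rearrange to standard form: 3m² + 12m + 5 = 0.
Discriminant: (12)² − 4·3·5 = 84.
Quadratic formula: m = (-12 ± √84) / 6.
So m = -2 + √(21)/3 ≈ -0.4725 or m = -2 - √(21)/3 ≈ -3.5275.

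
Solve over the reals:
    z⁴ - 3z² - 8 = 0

z = -2.1683 or z = 2.1683

Let u = z². The equation becomes u² - 3u - 8 = 0.
By the quadratic formula, u = 3/2 + √(41)/2 or u = 3/2 - √(41)/2.
z² = 3/2 + √(41)/2 gives z = ±√(3/2 + √(41)/2) ≈ ±2.1683.
z² = 3/2 - √(41)/2 < 0 has no real solution.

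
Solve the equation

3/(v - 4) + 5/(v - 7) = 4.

v = 4.5 or v = 8.5

Multiply both sides by (v - 4)(v - 7):
3(v - 7) + 5(v - 4) = 4(v - 4)(v - 7).
Expand and collect terms: 4v² - 52v + 153 = 0.
Factor or apply the quadratic formula: v = 8.5 or v = 4.5.
Neither value makes a denominator zero (v ≠ 4, v ≠ 7), so both are valid.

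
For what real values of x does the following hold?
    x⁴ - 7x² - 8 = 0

x = -2.8284 or x = 2.8284

Let u = x². The equation becomes u² - 7u - 8 = 0.
Factor: (u - 8)(u + 1) = 0, so u = 8 or u = -1.
x² = 8 gives x = ±2·√(2) ≈ ±2.8284.
x² = -1 < 0 has no real solution.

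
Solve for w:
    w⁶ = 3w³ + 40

w = -1.71 or w = 2

Let u = w³. The equation becomes u² - 3u - 40 = 0.
Factor: (u + 5)(u - 8) = 0, so u = -5 or u = 8.
w³ = -5 gives w = -∛(5) ≈ -1.71.
w³ = 8 gives w = 2.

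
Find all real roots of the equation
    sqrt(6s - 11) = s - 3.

s = 10

Square both sides: 6s - 11 = (s - 3)^2.
Expand and rearrange: s^2 - 12s + 20 = 0.
Solving gives s = 10 or s = 2.
Check each candidate in the original equation:
  s = 10: sqrt(49) = 7, while s - 3 = 7 — valid.
  s = 2: sqrt(1) = 1, while s - 3 = -1 — extraneous.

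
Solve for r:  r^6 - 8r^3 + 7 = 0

Let u = r^3. The equation becomes u^2 - 8u + 7 = 0.
Factor: (u - 7)(u - 1) = 0, so u = 7 or u = 1.
r^3 = 7 gives r = (7)^(1/3) ~= 1.9129.
r^3 = 1 gives r = 1.

r = 1 or r = 1.9129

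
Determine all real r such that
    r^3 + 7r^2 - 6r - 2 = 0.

Possible rational roots are divisors of -2. Testing r = 1 gives 0, so (r - 1) is a factor.
Divide: r^3 + 7r^2 - 6r - 2 = (r - 1)(r^2 + 8r + 2).
Apply the quadratic formula to r^2 + 8r + 2 = 0: r = (-8 +/- sqrt(56))/2, i.e. r ~= -0.2583 or r ~= -7.7417.

r = -7.7417 or r = -0.2583 or r = 1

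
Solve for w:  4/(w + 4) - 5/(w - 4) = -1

Multiply both sides by (w + 4)(w - 4):
4(w - 4) - 5(w + 4) = -(w + 4)(w - 4).
Expand and collect terms: -w² + w + 52 = 0.
By the quadratic formula, w = (-1 ± √209) / -2, so w ≈ -6.7284 or w ≈ 7.7284.
Neither value makes a denominator zero (w ≠ -4, w ≠ 4), so both are valid.

w = -6.7284 or w = 7.7284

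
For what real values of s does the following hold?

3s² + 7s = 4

Rearrange to standard form: 3s² + 7s - 4 = 0.
Discriminant: (7)² − 4·3·(-4) = 97.
Quadratic formula: s = (-7 ± √97) / 6.
So s = -7/6 + √(97)/6 ≈ 0.4748 or s = -√(97)/6 - 7/6 ≈ -2.8081.

s = -2.8081 or s = 0.4748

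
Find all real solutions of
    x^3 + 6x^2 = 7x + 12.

x = -6.772 or x = -1 or x = 1.772

Rearrange: x^3 + 6x^2 - 7x - 12 = 0.
Possible rational roots are divisors of -12. Testing x = -1 gives 0, so (x + 1) is a factor.
Divide: x^3 + 6x^2 - 7x - 12 = (x + 1)(x^2 + 5x - 12).
Apply the quadratic formula to x^2 + 5x - 12 = 0: x = (-5 +/- sqrt(73))/2, i.e. x ~= 1.772 or x ~= -6.772.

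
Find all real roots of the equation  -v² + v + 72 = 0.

v = -8 or v = 9

Factor: -1(v + 8)(v - 9) = 0.
So v = -8 or v = 9.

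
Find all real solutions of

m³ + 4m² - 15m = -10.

Rearrange: m³ + 4m² - 15m + 10 = 0.
Possible rational roots are divisors of 10. Testing m = 1 gives 0, so (m - 1) is a factor.
Divide: m³ + 4m² - 15m + 10 = (m - 1)(m² + 5m - 10).
Apply the quadratic formula to m² + 5m - 10 = 0: m = (-5 ± √65)/2, i.e. m ≈ 1.5311 or m ≈ -6.5311.

m = -6.5311 or m = 1 or m = 1.5311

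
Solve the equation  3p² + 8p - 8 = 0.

p = -3.4415 or p = 0.7749

Discriminant: (8)² − 4·3·(-8) = 160.
Quadratic formula: p = (-8 ± √160) / 6.
So p = -4/3 + 2·√(10)/3 ≈ 0.7749 or p = -2·√(10)/3 - 4/3 ≈ -3.4415.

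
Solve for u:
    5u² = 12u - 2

Rearrange to standard form: 5u² - 12u + 2 = 0.
Discriminant: (-12)² − 4·5·2 = 104.
Quadratic formula: u = (12 ± √104) / 10.
So u = √(26)/5 + 6/5 ≈ 2.2198 or u = 6/5 - √(26)/5 ≈ 0.1802.

u = 0.1802 or u = 2.2198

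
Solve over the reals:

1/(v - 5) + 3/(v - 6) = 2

v = 5.1771 or v = 7.8229

Multiply both sides by (v - 5)(v - 6):
(v - 6) + 3(v - 5) = 2(v - 5)(v - 6).
Expand and collect terms: 2v^2 - 26v + 81 = 0.
By the quadratic formula, v = (26 +/- sqrt(28)) / 4, so v ~= 7.8229 or v ~= 5.1771.
Neither value makes a denominator zero (v != 5, v != 6), so both are valid.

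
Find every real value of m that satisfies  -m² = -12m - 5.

m = -0.4031 or m = 12.4031

Rearrange to standard form: -m² + 12m + 5 = 0.
Discriminant: (12)² − 4·(-1)·5 = 164.
Quadratic formula: m = (-12 ± √164) / (-2).
So m = 6 - √(41) ≈ -0.4031 or m = 6 + √(41) ≈ 12.4031.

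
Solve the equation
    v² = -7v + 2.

Rearrange to standard form: v² + 7v - 2 = 0.
Discriminant: (7)² − 4·1·(-2) = 57.
Quadratic formula: v = (-7 ± √57) / 2.
So v = -7/2 + √(57)/2 ≈ 0.2749 or v = -√(57)/2 - 7/2 ≈ -7.2749.

v = -7.2749 or v = 0.2749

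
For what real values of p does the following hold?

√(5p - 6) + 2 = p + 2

Isolate the radical: √(5p - 6) = p.
Square both sides: 5p - 6 = (p)².
Expand and rearrange: p² - 5p + 6 = 0.
Solving gives p = 3 or p = 2.
Check each candidate in the original equation:
  p = 3: √(9) = 3, while p = 3 — valid.
  p = 2: √(4) = 2, while p = 2 — valid.

p = 2 or p = 3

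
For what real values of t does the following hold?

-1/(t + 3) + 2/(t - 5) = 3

t = -3.3086 or t = 5.6419

Multiply both sides by (t + 3)(t - 5):
-(t - 5) + 2(t + 3) = 3(t + 3)(t - 5).
Expand and collect terms: 3t² - 7t - 56 = 0.
By the quadratic formula, t = (7 ± √721) / 6, so t ≈ 5.6419 or t ≈ -3.3086.
Neither value makes a denominator zero (t ≠ -3, t ≠ 5), so both are valid.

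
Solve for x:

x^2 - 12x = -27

x = 3 or x = 9

Bring every term to one side: x^2 - 12x + 27 = 0.
Factor: (x - 3)(x - 9) = 0.
So x = 3 or x = 9.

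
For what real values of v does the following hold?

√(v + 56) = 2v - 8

Square both sides: v + 56 = (2v - 8)².
Expand and rearrange: 4v² - 33v + 8 = 0.
Solving gives v = 8 or v = 0.25.
Check each candidate in the original equation:
  v = 8: √(64) = 8, while 2v - 8 = 8 — valid.
  v = 0.25: √(56.25) = 7.5, while 2v - 8 = -7.5 — extraneous.

v = 8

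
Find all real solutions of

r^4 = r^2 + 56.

r = -2.8284 or r = 2.8284

Let u = r^2. The equation becomes u^2 - u - 56 = 0.
Factor: (u - 8)(u + 7) = 0, so u = 8 or u = -7.
r^2 = 8 gives r = +/-2*sqrt(2) ~= +/-2.8284.
r^2 = -7 < 0 has no real solution.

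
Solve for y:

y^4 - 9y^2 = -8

y = -2.8284 or y = -1 or y = 1 or y = 2.8284

Let u = y^2. The equation becomes u^2 - 9u + 8 = 0.
Factor: (u - 8)(u - 1) = 0, so u = 8 or u = 1.
y^2 = 8 gives y = +/-2*sqrt(2) ~= +/-2.8284.
y^2 = 1 gives y = +/-1.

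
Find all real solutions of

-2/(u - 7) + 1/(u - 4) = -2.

Multiply both sides by (u - 7)(u - 4):
-2(u - 4) + (u - 7) = -2(u - 7)(u - 4).
Expand and collect terms: -2u² + 23u - 57 = 0.
By the quadratic formula, u = (-23 ± √73) / -4, so u ≈ 3.614 or u ≈ 7.886.
Neither value makes a denominator zero (u ≠ 7, u ≠ 4), so both are valid.

u = 3.614 or u = 7.886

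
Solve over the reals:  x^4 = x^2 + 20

Let u = x^2. The equation becomes u^2 - u - 20 = 0.
Factor: (u - 5)(u + 4) = 0, so u = 5 or u = -4.
x^2 = 5 gives x = +/-sqrt(5) ~= +/-2.2361.
x^2 = -4 < 0 has no real solution.

x = -2.2361 or x = 2.2361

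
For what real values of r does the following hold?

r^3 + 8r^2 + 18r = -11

Rearrange: r^3 + 8r^2 + 18r + 11 = 0.
Possible rational roots are divisors of 11. Testing r = -1 gives 0, so (r + 1) is a factor.
Divide: r^3 + 8r^2 + 18r + 11 = (r + 1)(r^2 + 7r + 11).
Apply the quadratic formula to r^2 + 7r + 11 = 0: r = (-7 +/- sqrt(5))/2, i.e. r ~= -2.382 or r ~= -4.618.

r = -4.618 or r = -2.382 or r = -1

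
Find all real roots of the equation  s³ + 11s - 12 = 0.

Possible rational roots are divisors of -12. Testing s = 1 gives 0, so (s - 1) is a factor.
Divide: s³ + 11s - 12 = (s - 1)(s² + s + 12).
The quadratic s² + s + 12 has discriminant -47 < 0, so no further real roots.

s = 1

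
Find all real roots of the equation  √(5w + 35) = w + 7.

Square both sides: 5w + 35 = (w + 7)².
Expand and rearrange: w² + 9w + 14 = 0.
Solving gives w = -2 or w = -7.
Check each candidate in the original equation:
  w = -2: √(25) = 5, while w + 7 = 5 — valid.
  w = -7: √(0) = 0, while w + 7 = 0 — valid.

w = -7 or w = -2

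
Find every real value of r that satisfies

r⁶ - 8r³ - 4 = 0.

Let u = r³. The equation becomes u² - 8u - 4 = 0.
By the quadratic formula, u = 4 + 2·√(5) or u = 4 - 2·√(5).
r³ = 4 + 2·√(5) gives r = ∛(4 + 2·√(5)) ≈ 2.0386.
r³ = 4 - 2·√(5) gives r = -∛(-4 + 2·√(5)) ≈ -0.7787.

r = -0.7787 or r = 2.0386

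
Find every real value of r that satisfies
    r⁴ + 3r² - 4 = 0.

Let u = r². The equation becomes u² + 3u - 4 = 0.
Factor: (u - 1)(u + 4) = 0, so u = 1 or u = -4.
r² = 1 gives r = ±1.
r² = -4 < 0 has no real solution.

r = -1 or r = 1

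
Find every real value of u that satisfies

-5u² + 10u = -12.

u = -0.8439 or u = 2.8439

Rearrange to standard form: -5u² + 10u + 12 = 0.
Discriminant: (10)² − 4·(-5)·12 = 340.
Quadratic formula: u = (-10 ± √340) / (-10).
So u = 1 - √(85)/5 ≈ -0.8439 or u = 1 + √(85)/5 ≈ 2.8439.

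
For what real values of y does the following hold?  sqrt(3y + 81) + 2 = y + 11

Isolate the radical: sqrt(3y + 81) = y + 9.
Square both sides: 3y + 81 = (y + 9)^2.
Expand and rearrange: y^2 + 15y = 0.
Solving gives y = 0 or y = -15.
Check each candidate in the original equation:
  y = 0: sqrt(81) = 9, while y + 9 = 9 — valid.
  y = -15: sqrt(36) = 6, while y + 9 = -6 — extraneous.

y = 0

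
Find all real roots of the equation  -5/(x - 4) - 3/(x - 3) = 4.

x = 1.5 or x = 3.5

Multiply both sides by (x - 4)(x - 3):
-5(x - 3) - 3(x - 4) = 4(x - 4)(x - 3).
Expand and collect terms: 4x² - 20x + 21 = 0.
Factor or apply the quadratic formula: x = 3.5 or x = 1.5.
Neither value makes a denominator zero (x ≠ 4, x ≠ 3), so both are valid.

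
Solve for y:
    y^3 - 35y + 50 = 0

Possible rational roots are divisors of 50. Testing y = 5 gives 0, so (y - 5) is a factor.
Divide: y^3 - 35y + 50 = (y - 5)(y^2 + 5y - 10).
Apply the quadratic formula to y^2 + 5y - 10 = 0: y = (-5 +/- sqrt(65))/2, i.e. y ~= 1.5311 or y ~= -6.5311.

y = -6.5311 or y = 1.5311 or y = 5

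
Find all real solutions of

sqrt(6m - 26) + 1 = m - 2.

m = 5 or m = 7

Isolate the radical: sqrt(6m - 26) = m - 3.
Square both sides: 6m - 26 = (m - 3)^2.
Expand and rearrange: m^2 - 12m + 35 = 0.
Solving gives m = 7 or m = 5.
Check each candidate in the original equation:
  m = 7: sqrt(16) = 4, while m - 3 = 4 — valid.
  m = 5: sqrt(4) = 2, while m - 3 = 2 — valid.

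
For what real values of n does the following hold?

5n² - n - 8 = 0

Discriminant: (-1)² − 4·5·(-8) = 161.
Quadratic formula: n = (1 ± √161) / 10.
So n = 1/10 + √(161)/10 ≈ 1.3689 or n = 1/10 - √(161)/10 ≈ -1.1689.

n = -1.1689 or n = 1.3689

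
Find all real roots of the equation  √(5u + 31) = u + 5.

Square both sides: 5u + 31 = (u + 5)².
Expand and rearrange: u² + 5u - 6 = 0.
Solving gives u = 1 or u = -6.
Check each candidate in the original equation:
  u = 1: √(36) = 6, while u + 5 = 6 — valid.
  u = -6: √(1) = 1, while u + 5 = -1 — extraneous.

u = 1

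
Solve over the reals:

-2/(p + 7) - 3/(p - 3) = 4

Multiply both sides by (p + 7)(p - 3):
-2(p - 3) - 3(p + 7) = 4(p + 7)(p - 3).
Expand and collect terms: 4p² + 21p - 69 = 0.
By the quadratic formula, p = (-21 ± √1545) / 8, so p ≈ 2.2883 or p ≈ -7.5383.
Neither value makes a denominator zero (p ≠ -7, p ≠ 3), so both are valid.

p = -7.5383 or p = 2.2883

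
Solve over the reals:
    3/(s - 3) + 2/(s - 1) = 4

Multiply both sides by (s - 3)(s - 1):
3(s - 1) + 2(s - 3) = 4(s - 3)(s - 1).
Expand and collect terms: 4s^2 - 21s + 21 = 0.
By the quadratic formula, s = (21 +/- sqrt(105)) / 8, so s ~= 3.9059 or s ~= 1.3441.
Neither value makes a denominator zero (s != 3, s != 1), so both are valid.

s = 1.3441 or s = 3.9059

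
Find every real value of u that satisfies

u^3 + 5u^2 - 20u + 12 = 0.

Possible rational roots are divisors of 12. Testing u = 2 gives 0, so (u - 2) is a factor.
Divide: u^3 + 5u^2 - 20u + 12 = (u - 2)(u^2 + 7u - 6).
Apply the quadratic formula to u^2 + 7u - 6 = 0: u = (-7 +/- sqrt(73))/2, i.e. u ~= 0.772 or u ~= -7.772.

u = -7.772 or u = 0.772 or u = 2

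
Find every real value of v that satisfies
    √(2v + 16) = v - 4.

Square both sides: 2v + 16 = (v - 4)².
Expand and rearrange: v² - 10v = 0.
Solving gives v = 10 or v = 0.
Check each candidate in the original equation:
  v = 10: √(36) = 6, while v - 4 = 6 — valid.
  v = 0: √(16) = 4, while v - 4 = -4 — extraneous.

v = 10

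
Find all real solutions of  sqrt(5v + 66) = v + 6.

v = 3

Square both sides: 5v + 66 = (v + 6)^2.
Expand and rearrange: v^2 + 7v - 30 = 0.
Solving gives v = 3 or v = -10.
Check each candidate in the original equation:
  v = 3: sqrt(81) = 9, while v + 6 = 9 — valid.
  v = -10: sqrt(16) = 4, while v + 6 = -4 — extraneous.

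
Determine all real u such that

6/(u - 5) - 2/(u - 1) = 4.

Multiply both sides by (u - 5)(u - 1):
6(u - 1) - 2(u - 5) = 4(u - 5)(u - 1).
Expand and collect terms: 4u² - 28u + 16 = 0.
By the quadratic formula, u = (28 ± √528) / 8, so u ≈ 6.3723 or u ≈ 0.6277.
Neither value makes a denominator zero (u ≠ 5, u ≠ 1), so both are valid.

u = 0.6277 or u = 6.3723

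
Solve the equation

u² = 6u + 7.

u = -1 or u = 7

Bring every term to one side: u² - 6u - 7 = 0.
Factor: (u - 7)(u + 1) = 0.
So u = 7 or u = -1.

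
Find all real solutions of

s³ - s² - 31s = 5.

Rearrange: s³ - s² - 31s - 5 = 0.
Possible rational roots are divisors of -5. Testing s = -5 gives 0, so (s + 5) is a factor.
Divide: s³ - s² - 31s - 5 = (s + 5)(s² - 6s - 1).
Apply the quadratic formula to s² - 6s - 1 = 0: s = (6 ± √40)/2, i.e. s ≈ 6.1623 or s ≈ -0.1623.

s = -5 or s = -0.1623 or s = 6.1623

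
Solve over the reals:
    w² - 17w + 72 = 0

Factor: (w - 8)(w - 9) = 0.
So w = 8 or w = 9.

w = 8 or w = 9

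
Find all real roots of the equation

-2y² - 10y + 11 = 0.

y = -5.9278 or y = 0.9278

Discriminant: (-10)² − 4·(-2)·11 = 188.
Quadratic formula: y = (10 ± √188) / (-4).
So y = -√(47)/2 - 5/2 ≈ -5.9278 or y = -5/2 + √(47)/2 ≈ 0.9278.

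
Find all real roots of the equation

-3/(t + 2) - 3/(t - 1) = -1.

t = -0.8541 or t = 5.8541

Multiply both sides by (t + 2)(t - 1):
-3(t - 1) - 3(t + 2) = -(t + 2)(t - 1).
Expand and collect terms: -t² + 5t + 5 = 0.
By the quadratic formula, t = (-5 ± √45) / -2, so t ≈ -0.8541 or t ≈ 5.8541.
Neither value makes a denominator zero (t ≠ -2, t ≠ 1), so both are valid.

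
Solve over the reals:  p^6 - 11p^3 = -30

Let u = p^3. The equation becomes u^2 - 11u + 30 = 0.
Factor: (u - 5)(u - 6) = 0, so u = 5 or u = 6.
p^3 = 5 gives p = (5)^(1/3) ~= 1.71.
p^3 = 6 gives p = (6)^(1/3) ~= 1.8171.

p = 1.71 or p = 1.8171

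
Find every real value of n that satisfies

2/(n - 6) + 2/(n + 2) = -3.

n = -2.7218 or n = 5.3885

Multiply both sides by (n - 6)(n + 2):
2(n + 2) + 2(n - 6) = -3(n - 6)(n + 2).
Expand and collect terms: -3n² + 8n + 44 = 0.
By the quadratic formula, n = (-8 ± √592) / -6, so n ≈ -2.7218 or n ≈ 5.3885.
Neither value makes a denominator zero (n ≠ 6, n ≠ -2), so both are valid.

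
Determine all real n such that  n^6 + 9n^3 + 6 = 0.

n = -2.0227 or n = -0.8984

Let u = n^3. The equation becomes u^2 + 9u + 6 = 0.
By the quadratic formula, u = -9/2 + sqrt(57)/2 or u = -9/2 - sqrt(57)/2.
n^3 = -9/2 + sqrt(57)/2 gives n = -(9/2 - sqrt(57)/2)^(1/3) ~= -0.8984.
n^3 = -9/2 - sqrt(57)/2 gives n = -(sqrt(57)/2 + 9/2)^(1/3) ~= -2.0227.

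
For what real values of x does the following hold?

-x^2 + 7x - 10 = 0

x = 2 or x = 5

Factor: -1(x - 5)(x - 2) = 0.
So x = 5 or x = 2.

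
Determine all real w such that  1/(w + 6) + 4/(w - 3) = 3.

w = -5.7109 or w = 4.3776

Multiply both sides by (w + 6)(w - 3):
(w - 3) + 4(w + 6) = 3(w + 6)(w - 3).
Expand and collect terms: 3w^2 + 4w - 75 = 0.
By the quadratic formula, w = (-4 +/- sqrt(916)) / 6, so w ~= 4.3776 or w ~= -5.7109.
Neither value makes a denominator zero (w != -6, w != 3), so both are valid.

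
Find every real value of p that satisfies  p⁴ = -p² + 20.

Let u = p². The equation becomes u² + u - 20 = 0.
Factor: (u + 5)(u - 4) = 0, so u = -5 or u = 4.
p² = -5 < 0 has no real solution.
p² = 4 gives p = ±2.

p = -2 or p = 2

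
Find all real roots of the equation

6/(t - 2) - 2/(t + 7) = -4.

Multiply both sides by (t - 2)(t + 7):
6(t + 7) - 2(t - 2) = -4(t - 2)(t + 7).
Expand and collect terms: -4t^2 - 24t + 10 = 0.
By the quadratic formula, t = (24 +/- sqrt(736)) / -8, so t ~= -6.3912 or t ~= 0.3912.
Neither value makes a denominator zero (t != 2, t != -7), so both are valid.

t = -6.3912 or t = 0.3912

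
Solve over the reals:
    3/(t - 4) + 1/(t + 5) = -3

Multiply both sides by (t - 4)(t + 5):
3(t + 5) + (t - 4) = -3(t - 4)(t + 5).
Expand and collect terms: -3t^2 - 7t + 49 = 0.
By the quadratic formula, t = (7 +/- sqrt(637)) / -6, so t ~= -5.3731 or t ~= 3.0398.
Neither value makes a denominator zero (t != 4, t != -5), so both are valid.

t = -5.3731 or t = 3.0398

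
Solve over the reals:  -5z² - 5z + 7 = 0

Discriminant: (-5)² − 4·(-5)·7 = 165.
Quadratic formula: z = (5 ± √165) / (-10).
So z = -√(165)/10 - 1/2 ≈ -1.7845 or z = -1/2 + √(165)/10 ≈ 0.7845.

z = -1.7845 or z = 0.7845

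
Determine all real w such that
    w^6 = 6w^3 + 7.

w = -1 or w = 1.9129

Let u = w^3. The equation becomes u^2 - 6u - 7 = 0.
Factor: (u + 1)(u - 7) = 0, so u = -1 or u = 7.
w^3 = -1 gives w = -1.
w^3 = 7 gives w = (7)^(1/3) ~= 1.9129.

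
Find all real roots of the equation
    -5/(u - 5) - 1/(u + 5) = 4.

Multiply both sides by (u - 5)(u + 5):
-5(u + 5) - (u - 5) = 4(u - 5)(u + 5).
Expand and collect terms: 4u^2 + 6u - 80 = 0.
By the quadratic formula, u = (-6 +/- sqrt(1316)) / 8, so u ~= 3.7846 or u ~= -5.2846.
Neither value makes a denominator zero (u != 5, u != -5), so both are valid.

u = -5.2846 or u = 3.7846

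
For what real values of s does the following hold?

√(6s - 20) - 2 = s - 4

s = 4 or s = 6

Isolate the radical: √(6s - 20) = s - 2.
Square both sides: 6s - 20 = (s - 2)².
Expand and rearrange: s² - 10s + 24 = 0.
Solving gives s = 6 or s = 4.
Check each candidate in the original equation:
  s = 6: √(16) = 4, while s - 2 = 4 — valid.
  s = 4: √(4) = 2, while s - 2 = 2 — valid.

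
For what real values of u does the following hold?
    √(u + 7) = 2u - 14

Square both sides: u + 7 = (2u - 14)².
Expand and rearrange: 4u² - 57u + 189 = 0.
Solving gives u = 9 or u = 5.25.
Check each candidate in the original equation:
  u = 9: √(16) = 4, while 2u - 14 = 4 — valid.
  u = 5.25: √(12.25) = 3.5, while 2u - 14 = -3.5 — extraneous.

u = 9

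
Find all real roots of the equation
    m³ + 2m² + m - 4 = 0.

m = 1

Possible rational roots are divisors of -4. Testing m = 1 gives 0, so (m - 1) is a factor.
Divide: m³ + 2m² + m - 4 = (m - 1)(m² + 3m + 4).
The quadratic m² + 3m + 4 has discriminant -7 < 0, so no further real roots.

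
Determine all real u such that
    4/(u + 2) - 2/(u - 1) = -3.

Multiply both sides by (u + 2)(u - 1):
4(u - 1) - 2(u + 2) = -3(u + 2)(u - 1).
Expand and collect terms: -3u^2 - 5u + 14 = 0.
By the quadratic formula, u = (5 +/- sqrt(193)) / -6, so u ~= -3.1487 or u ~= 1.4821.
Neither value makes a denominator zero (u != -2, u != 1), so both are valid.

u = -3.1487 or u = 1.4821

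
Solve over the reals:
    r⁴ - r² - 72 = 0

r = -3 or r = 3

Let u = r². The equation becomes u² - u - 72 = 0.
Factor: (u + 8)(u - 9) = 0, so u = -8 or u = 9.
r² = -8 < 0 has no real solution.
r² = 9 gives r = ±3.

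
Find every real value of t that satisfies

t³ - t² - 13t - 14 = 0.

t = -2 or t = -1.5414 or t = 4.5414

Possible rational roots are divisors of -14. Testing t = -2 gives 0, so (t + 2) is a factor.
Divide: t³ - t² - 13t - 14 = (t + 2)(t² - 3t - 7).
Apply the quadratic formula to t² - 3t - 7 = 0: t = (3 ± √37)/2, i.e. t ≈ 4.5414 or t ≈ -1.5414.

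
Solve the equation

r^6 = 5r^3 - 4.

r = 1 or r = 1.5874

Let u = r^3. The equation becomes u^2 - 5u + 4 = 0.
Factor: (u - 4)(u - 1) = 0, so u = 4 or u = 1.
r^3 = 4 gives r = (4)^(1/3) ~= 1.5874.
r^3 = 1 gives r = 1.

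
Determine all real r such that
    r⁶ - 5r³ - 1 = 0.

r = -0.5775 or r = 1.7317

Let u = r³. The equation becomes u² - 5u - 1 = 0.
By the quadratic formula, u = 5/2 + √(29)/2 or u = 5/2 - √(29)/2.
r³ = 5/2 + √(29)/2 gives r = ∛(5/2 + √(29)/2) ≈ 1.7317.
r³ = 5/2 - √(29)/2 gives r = -∛(-5/2 + √(29)/2) ≈ -0.5775.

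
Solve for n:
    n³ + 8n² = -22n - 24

Rearrange: n³ + 8n² + 22n + 24 = 0.
Possible rational roots are divisors of 24. Testing n = -4 gives 0, so (n + 4) is a factor.
Divide: n³ + 8n² + 22n + 24 = (n + 4)(n² + 4n + 6).
The quadratic n² + 4n + 6 has discriminant -8 < 0, so no further real roots.

n = -4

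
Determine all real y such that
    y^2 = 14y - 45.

Bring every term to one side: y^2 - 14y + 45 = 0.
Factor: (y - 5)(y - 9) = 0.
So y = 5 or y = 9.

y = 5 or y = 9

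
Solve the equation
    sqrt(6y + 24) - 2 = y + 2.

Isolate the radical: sqrt(6y + 24) = y + 4.
Square both sides: 6y + 24 = (y + 4)^2.
Expand and rearrange: y^2 + 2y - 8 = 0.
Solving gives y = 2 or y = -4.
Check each candidate in the original equation:
  y = 2: sqrt(36) = 6, while y + 4 = 6 — valid.
  y = -4: sqrt(0) = 0, while y + 4 = 0 — valid.

y = -4 or y = 2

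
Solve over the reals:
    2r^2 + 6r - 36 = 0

Factor: 2(r + 6)(r - 3) = 0.
So r = -6 or r = 3.

r = -6 or r = 3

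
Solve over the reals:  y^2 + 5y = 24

Bring every term to one side: y^2 + 5y - 24 = 0.
Factor: (y + 8)(y - 3) = 0.
So y = -8 or y = 3.

y = -8 or y = 3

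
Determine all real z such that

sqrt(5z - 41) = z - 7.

Square both sides: 5z - 41 = (z - 7)^2.
Expand and rearrange: z^2 - 19z + 90 = 0.
Solving gives z = 10 or z = 9.
Check each candidate in the original equation:
  z = 10: sqrt(9) = 3, while z - 7 = 3 — valid.
  z = 9: sqrt(4) = 2, while z - 7 = 2 — valid.

z = 9 or z = 10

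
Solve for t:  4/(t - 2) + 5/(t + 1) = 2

t = 0.1883 or t = 5.3117

Multiply both sides by (t - 2)(t + 1):
4(t + 1) + 5(t - 2) = 2(t - 2)(t + 1).
Expand and collect terms: 2t² - 11t + 2 = 0.
By the quadratic formula, t = (11 ± √105) / 4, so t ≈ 5.3117 or t ≈ 0.1883.
Neither value makes a denominator zero (t ≠ 2, t ≠ -1), so both are valid.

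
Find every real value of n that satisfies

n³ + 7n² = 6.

n = -6.873 or n = -1 or n = 0.873

Rearrange: n³ + 7n² - 6 = 0.
Possible rational roots are divisors of -6. Testing n = -1 gives 0, so (n + 1) is a factor.
Divide: n³ + 7n² - 6 = (n + 1)(n² + 6n - 6).
Apply the quadratic formula to n² + 6n - 6 = 0: n = (-6 ± √60)/2, i.e. n ≈ 0.873 or n ≈ -6.873.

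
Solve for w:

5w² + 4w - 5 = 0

w = -1.477 or w = 0.677

Discriminant: (4)² − 4·5·(-5) = 116.
Quadratic formula: w = (-4 ± √116) / 10.
So w = -2/5 + √(29)/5 ≈ 0.677 or w = -√(29)/5 - 2/5 ≈ -1.477.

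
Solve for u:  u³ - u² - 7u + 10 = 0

u = -2.7913 or u = 1.7913 or u = 2

Possible rational roots are divisors of 10. Testing u = 2 gives 0, so (u - 2) is a factor.
Divide: u³ - u² - 7u + 10 = (u - 2)(u² + u - 5).
Apply the quadratic formula to u² + u - 5 = 0: u = (-1 ± √21)/2, i.e. u ≈ 1.7913 or u ≈ -2.7913.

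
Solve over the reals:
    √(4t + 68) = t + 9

t = -1

Square both sides: 4t + 68 = (t + 9)².
Expand and rearrange: t² + 14t + 13 = 0.
Solving gives t = -1 or t = -13.
Check each candidate in the original equation:
  t = -1: √(64) = 8, while t + 9 = 8 — valid.
  t = -13: √(16) = 4, while t + 9 = -4 — extraneous.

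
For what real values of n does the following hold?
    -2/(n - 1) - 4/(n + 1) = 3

n = -2.633 or n = 0.633

Multiply both sides by (n - 1)(n + 1):
-2(n + 1) - 4(n - 1) = 3(n - 1)(n + 1).
Expand and collect terms: 3n² + 6n - 5 = 0.
By the quadratic formula, n = (-6 ± √96) / 6, so n ≈ 0.633 or n ≈ -2.633.
Neither value makes a denominator zero (n ≠ 1, n ≠ -1), so both are valid.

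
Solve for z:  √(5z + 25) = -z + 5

Square both sides: 5z + 25 = (-z + 5)².
Expand and rearrange: z² - 15z = 0.
Solving gives z = 15 or z = 0.
Check each candidate in the original equation:
  z = 15: √(100) = 10, while -z + 5 = -10 — extraneous.
  z = 0: √(25) = 5, while -z + 5 = 5 — valid.

z = 0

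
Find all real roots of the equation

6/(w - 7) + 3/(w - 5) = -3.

Multiply both sides by (w - 7)(w - 5):
6(w - 5) + 3(w - 7) = -3(w - 7)(w - 5).
Expand and collect terms: -3w² + 27w - 54 = 0.
Factor or apply the quadratic formula: w = 3 or w = 6.
Neither value makes a denominator zero (w ≠ 7, w ≠ 5), so both are valid.

w = 3 or w = 6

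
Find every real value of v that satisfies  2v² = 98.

v = -7 or v = 7

Bring every term to one side: 2v² - 98 = 0.
Factor: 2(v + 7)(v - 7) = 0.
So v = -7 or v = 7.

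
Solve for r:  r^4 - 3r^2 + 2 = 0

r = -1.4142 or r = -1 or r = 1 or r = 1.4142

Let u = r^2. The equation becomes u^2 - 3u + 2 = 0.
Factor: (u - 1)(u - 2) = 0, so u = 1 or u = 2.
r^2 = 1 gives r = +/-1.
r^2 = 2 gives r = +/-sqrt(2) ~= +/-1.4142.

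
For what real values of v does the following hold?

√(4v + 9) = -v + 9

Square both sides: 4v + 9 = (-v + 9)².
Expand and rearrange: v² - 22v + 72 = 0.
Solving gives v = 18 or v = 4.
Check each candidate in the original equation:
  v = 18: √(81) = 9, while -v + 9 = -9 — extraneous.
  v = 4: √(25) = 5, while -v + 9 = 5 — valid.

v = 4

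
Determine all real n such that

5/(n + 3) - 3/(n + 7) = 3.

Multiply both sides by (n + 3)(n + 7):
5(n + 7) - 3(n + 3) = 3(n + 3)(n + 7).
Expand and collect terms: 3n² + 28n + 37 = 0.
By the quadratic formula, n = (-28 ± √340) / 6, so n ≈ -1.5935 or n ≈ -7.7398.
Neither value makes a denominator zero (n ≠ -3, n ≠ -7), so both are valid.

n = -7.7398 or n = -1.5935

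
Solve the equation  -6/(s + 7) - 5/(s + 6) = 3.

s = -10.277 or s = -6.3897

Multiply both sides by (s + 7)(s + 6):
-6(s + 6) - 5(s + 7) = 3(s + 7)(s + 6).
Expand and collect terms: 3s^2 + 50s + 197 = 0.
By the quadratic formula, s = (-50 +/- sqrt(136)) / 6, so s ~= -6.3897 or s ~= -10.277.
Neither value makes a denominator zero (s != -7, s != -6), so both are valid.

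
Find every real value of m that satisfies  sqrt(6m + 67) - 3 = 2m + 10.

m = -3

Isolate the radical: sqrt(6m + 67) = 2m + 13.
Square both sides: 6m + 67 = (2m + 13)^2.
Expand and rearrange: 4m^2 + 46m + 102 = 0.
Solving gives m = -3 or m = -8.5.
Check each candidate in the original equation:
  m = -3: sqrt(49) = 7, while 2m + 13 = 7 — valid.
  m = -8.5: sqrt(16) = 4, while 2m + 13 = -4 — extraneous.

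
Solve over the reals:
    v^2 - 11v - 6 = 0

v = -0.5208 or v = 11.5208

Discriminant: (-11)^2 - 4*1*(-6) = 145.
Quadratic formula: v = (11 +/- sqrt(145)) / 2.
So v = 11/2 + sqrt(145)/2 ~= 11.5208 or v = 11/2 - sqrt(145)/2 ~= -0.5208.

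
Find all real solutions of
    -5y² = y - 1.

Rearrange to standard form: -5y² - y + 1 = 0.
Discriminant: (-1)² − 4·(-5)·1 = 21.
Quadratic formula: y = (1 ± √21) / (-10).
So y = -√(21)/10 - 1/10 ≈ -0.5583 or y = -1/10 + √(21)/10 ≈ 0.3583.

y = -0.5583 or y = 0.3583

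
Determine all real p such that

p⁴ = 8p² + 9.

p = -3 or p = 3

Let u = p². The equation becomes u² - 8u - 9 = 0.
Factor: (u - 9)(u + 1) = 0, so u = 9 or u = -1.
p² = 9 gives p = ±3.
p² = -1 < 0 has no real solution.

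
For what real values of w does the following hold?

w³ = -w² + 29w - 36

w = -6.4051 or w = 1.4051 or w = 4

Rearrange: w³ + w² - 29w + 36 = 0.
Possible rational roots are divisors of 36. Testing w = 4 gives 0, so (w - 4) is a factor.
Divide: w³ + w² - 29w + 36 = (w - 4)(w² + 5w - 9).
Apply the quadratic formula to w² + 5w - 9 = 0: w = (-5 ± √61)/2, i.e. w ≈ 1.4051 or w ≈ -6.4051.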